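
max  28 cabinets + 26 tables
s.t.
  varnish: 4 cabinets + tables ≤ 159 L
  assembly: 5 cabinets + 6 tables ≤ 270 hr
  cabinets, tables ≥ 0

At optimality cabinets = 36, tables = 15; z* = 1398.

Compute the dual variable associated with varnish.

2

Check each constraint at x*: varnish 159/159 (tight); assembly 270/270 (tight).
From A_Bᵀ y = c: 4·y_varnish + 5·y_assembly = 28; 1·y_varnish + 6·y_assembly = 26.
→ y_varnish = 2 and y_assembly = 4.
Shadow price of varnish = 2.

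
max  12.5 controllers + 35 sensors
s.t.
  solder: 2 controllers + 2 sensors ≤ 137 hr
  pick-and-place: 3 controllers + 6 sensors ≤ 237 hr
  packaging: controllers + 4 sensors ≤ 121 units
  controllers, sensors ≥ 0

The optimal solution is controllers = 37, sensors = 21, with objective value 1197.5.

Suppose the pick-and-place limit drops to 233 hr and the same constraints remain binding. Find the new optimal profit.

Binding: pick-and-place and packaging. Non-binding: solder (21 unused).
Since solder is not tight, its dual is 0.
Dual feasibility on the basic columns requires 3·y_pick-and-place + 1·y_packaging = 12.5, 6·y_pick-and-place + 4·y_packaging = 35.
→ y_pick-and-place = 2.5 and y_packaging = 5.
Δz = y_pick-and-place·Δb = 2.5 × (-4) = -10, so new z* = 1197.5 − 10 = 1187.5.

1187.5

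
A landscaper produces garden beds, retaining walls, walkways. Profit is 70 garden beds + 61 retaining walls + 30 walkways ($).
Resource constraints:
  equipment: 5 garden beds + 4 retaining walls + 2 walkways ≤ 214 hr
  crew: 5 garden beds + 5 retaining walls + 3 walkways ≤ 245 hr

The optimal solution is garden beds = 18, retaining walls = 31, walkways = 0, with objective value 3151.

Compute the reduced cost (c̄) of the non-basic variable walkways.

-3

Check each constraint at x*: equipment 214/214 (tight); crew 245/245 (tight).
Dual feasibility on the basic columns requires 5·y_equipment + 5·y_crew = 70, 4·y_equipment + 5·y_crew = 61.
This yields shadow prices y_equipment = 9, y_crew = 5.
Reduced cost of walkways: c₃ − yᵀa₃ = 30 − (9·2 + 5·3) = 30 − 33 = -3.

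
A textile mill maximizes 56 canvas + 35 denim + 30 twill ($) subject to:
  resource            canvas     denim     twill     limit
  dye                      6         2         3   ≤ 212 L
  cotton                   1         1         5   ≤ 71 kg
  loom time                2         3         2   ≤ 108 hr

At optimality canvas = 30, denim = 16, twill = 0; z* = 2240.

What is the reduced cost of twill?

Binding: dye and loom time. Non-binding: cotton (25 unused).
By complementary slackness, y = 0 for the non-binding constraint.
Dual feasibility on the basic columns requires 6·y_dye + 2·y_loom time = 56, 2·y_dye + 3·y_loom time = 35.
Solving: y_dye = 7, y_loom time = 7.
Reduced cost of twill: c₃ − yᵀa₃ = 30 − (7·3 + 7·2) = 30 − 35 = -5.

-5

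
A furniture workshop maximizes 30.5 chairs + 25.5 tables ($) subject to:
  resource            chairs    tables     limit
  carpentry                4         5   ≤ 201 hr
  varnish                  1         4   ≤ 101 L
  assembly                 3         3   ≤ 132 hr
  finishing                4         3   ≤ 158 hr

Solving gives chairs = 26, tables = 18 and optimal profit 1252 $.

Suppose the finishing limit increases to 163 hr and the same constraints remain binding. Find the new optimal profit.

At the optimum: carpentry uses 194 of 201 (slack = 7); varnish uses 98 of 101 (slack = 3); assembly uses 132 of 132 (binding); finishing uses 158 of 158 (binding).
Since carpentry, varnish are not tight, their duals are 0.
Dual feasibility on the basic columns requires 3·y_assembly + 4·y_finishing = 30.5, 3·y_assembly + 3·y_finishing = 25.5.
→ y_assembly = 3.5 and y_finishing = 5.
Δz = y_finishing·Δb = 5 × (5) = 25, so new z* = 1252 + 25 = 1277.

1277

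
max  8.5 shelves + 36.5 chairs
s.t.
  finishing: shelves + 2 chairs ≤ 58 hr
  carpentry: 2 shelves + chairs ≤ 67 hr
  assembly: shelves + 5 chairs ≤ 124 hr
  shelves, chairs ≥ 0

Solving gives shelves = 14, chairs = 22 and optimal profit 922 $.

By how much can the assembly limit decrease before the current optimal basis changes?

Binding constraints: finishing, assembly. The basis is B = [[1,2],[1,5]] with det 3.
Per unit decrease in assembly, x* moves by d = (0.6667, -0.3333).
The basis stays optimal until carpentry becomes binding; allowable decrease = 17 hr.

17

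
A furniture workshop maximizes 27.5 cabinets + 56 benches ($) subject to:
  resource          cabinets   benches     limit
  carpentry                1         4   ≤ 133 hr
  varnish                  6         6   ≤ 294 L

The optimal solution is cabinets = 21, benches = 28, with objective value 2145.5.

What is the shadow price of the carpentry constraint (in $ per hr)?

Check each constraint at x*: carpentry 133/133 (tight); varnish 294/294 (tight).
The binding rows give the dual system: 1·y_carpentry + 6·y_varnish = 27.5 and 4·y_carpentry + 6·y_varnish = 56.
This yields shadow prices y_carpentry = 9.5, y_varnish = 3.
Shadow price of carpentry = 9.5.

9.5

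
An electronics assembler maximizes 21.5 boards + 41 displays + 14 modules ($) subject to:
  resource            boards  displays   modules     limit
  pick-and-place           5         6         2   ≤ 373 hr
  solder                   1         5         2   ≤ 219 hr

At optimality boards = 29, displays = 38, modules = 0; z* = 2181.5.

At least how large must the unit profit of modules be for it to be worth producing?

15

Both pick-and-place and solder are binding at x*.
Dual feasibility on the basic columns requires 5·y_pick-and-place + 1·y_solder = 21.5, 6·y_pick-and-place + 5·y_solder = 41.
Solving: y_pick-and-place = 3.5, y_solder = 4.
modules enters the basis when its profit ≥ yᵀa₃ = 3.5·2 + 4·2 = 15.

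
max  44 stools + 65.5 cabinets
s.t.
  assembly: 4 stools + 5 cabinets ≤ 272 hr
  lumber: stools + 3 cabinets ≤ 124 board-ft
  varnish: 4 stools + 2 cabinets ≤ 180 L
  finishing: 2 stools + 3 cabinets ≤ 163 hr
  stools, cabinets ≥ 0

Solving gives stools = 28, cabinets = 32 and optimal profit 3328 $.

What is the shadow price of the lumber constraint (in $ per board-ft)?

Check each constraint at x*: assembly 272/272 (tight); lumber 124/124 (tight); varnish 176/180 (slack 4); finishing 152/163 (slack 11).
Slack constraints have shadow price 0 (complementary slackness).
The binding rows give the dual system: 4·y_assembly + 1·y_lumber = 44 and 5·y_assembly + 3·y_lumber = 65.5.
This yields shadow prices y_assembly = 9.5, y_lumber = 6.
Shadow price of lumber = 6.

6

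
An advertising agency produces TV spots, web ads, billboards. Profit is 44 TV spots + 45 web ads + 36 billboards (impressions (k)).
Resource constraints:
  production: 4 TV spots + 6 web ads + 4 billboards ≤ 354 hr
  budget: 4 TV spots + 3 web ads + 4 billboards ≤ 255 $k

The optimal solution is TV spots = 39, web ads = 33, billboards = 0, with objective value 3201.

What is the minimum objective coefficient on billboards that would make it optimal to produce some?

At the optimum: production uses 354 of 354 (binding); budget uses 255 of 255 (binding).
The binding rows give the dual system: 4·y_production + 4·y_budget = 44 and 6·y_production + 3·y_budget = 45.
Solving: y_production = 4, y_budget = 7.
billboards enters the basis when its profit ≥ yᵀa₃ = 4·4 + 7·4 = 44.

44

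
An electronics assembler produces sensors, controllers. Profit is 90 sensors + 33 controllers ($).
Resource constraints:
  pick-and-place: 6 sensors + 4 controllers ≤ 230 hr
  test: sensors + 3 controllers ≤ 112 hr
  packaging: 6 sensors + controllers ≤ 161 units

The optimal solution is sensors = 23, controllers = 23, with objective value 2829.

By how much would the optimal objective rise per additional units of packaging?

Binding: pick-and-place and packaging. Non-binding: test (20 unused).
Since test is not tight, its dual is 0.
The binding rows give the dual system: 6·y_pick-and-place + 6·y_packaging = 90 and 4·y_pick-and-place + 1·y_packaging = 33.
→ y_pick-and-place = 6 and y_packaging = 9.
Shadow price of packaging = 9.

9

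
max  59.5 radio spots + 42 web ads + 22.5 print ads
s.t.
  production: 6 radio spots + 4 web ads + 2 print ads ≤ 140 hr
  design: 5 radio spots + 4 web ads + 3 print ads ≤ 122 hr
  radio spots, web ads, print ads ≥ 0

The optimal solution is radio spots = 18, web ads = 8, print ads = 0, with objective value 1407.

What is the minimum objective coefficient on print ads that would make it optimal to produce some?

24.5

Both production and design are binding at x*.
Dual feasibility on the basic columns requires 6·y_production + 5·y_design = 59.5, 4·y_production + 4·y_design = 42.
This yields shadow prices y_production = 7, y_design = 3.5.
print ads enters the basis when its profit ≥ yᵀa₃ = 7·2 + 3.5·3 = 24.5.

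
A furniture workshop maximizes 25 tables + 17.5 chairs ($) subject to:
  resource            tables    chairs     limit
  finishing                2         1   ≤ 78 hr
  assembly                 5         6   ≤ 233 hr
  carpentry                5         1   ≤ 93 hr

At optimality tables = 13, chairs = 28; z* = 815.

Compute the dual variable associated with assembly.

2.5

At the optimum: finishing uses 54 of 78 (slack = 24); assembly uses 233 of 233 (binding); carpentry uses 93 of 93 (binding).
By complementary slackness, y = 0 for the non-binding constraint.
Dual feasibility on the basic columns requires 5·y_assembly + 5·y_carpentry = 25, 6·y_assembly + 1·y_carpentry = 17.5.
Solving: y_assembly = 2.5, y_carpentry = 2.5.
Shadow price of assembly = 2.5.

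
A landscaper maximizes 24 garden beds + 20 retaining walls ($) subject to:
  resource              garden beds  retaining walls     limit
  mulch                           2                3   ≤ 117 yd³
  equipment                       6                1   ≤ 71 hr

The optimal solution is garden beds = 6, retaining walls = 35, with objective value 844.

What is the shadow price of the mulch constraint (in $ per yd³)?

Both mulch and equipment are binding at x*.
From A_Bᵀ y = c: 2·y_mulch + 6·y_equipment = 24; 3·y_mulch + 1·y_equipment = 20.
→ y_mulch = 6 and y_equipment = 2.
Shadow price of mulch = 6.

6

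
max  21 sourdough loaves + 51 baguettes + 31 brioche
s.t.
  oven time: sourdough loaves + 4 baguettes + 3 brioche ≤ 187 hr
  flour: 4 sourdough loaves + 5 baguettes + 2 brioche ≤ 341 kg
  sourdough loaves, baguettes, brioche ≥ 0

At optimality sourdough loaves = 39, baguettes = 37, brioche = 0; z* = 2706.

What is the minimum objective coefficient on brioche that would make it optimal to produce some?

33

Both oven time and flour are binding at x*.
From A_Bᵀ y = c: 1·y_oven time + 4·y_flour = 21; 4·y_oven time + 5·y_flour = 51.
Solving: y_oven time = 9, y_flour = 3.
brioche enters the basis when its profit ≥ yᵀa₃ = 9·3 + 3·2 = 33.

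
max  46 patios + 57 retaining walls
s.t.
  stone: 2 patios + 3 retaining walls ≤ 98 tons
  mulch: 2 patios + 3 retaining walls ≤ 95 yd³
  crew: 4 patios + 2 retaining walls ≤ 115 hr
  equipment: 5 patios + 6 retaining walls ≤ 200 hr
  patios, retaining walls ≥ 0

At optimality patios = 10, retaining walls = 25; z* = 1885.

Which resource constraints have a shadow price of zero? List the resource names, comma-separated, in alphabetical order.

crew, stone

stone: 95/98 (slack 3)
mulch: 95/95 (binding)
crew: 90/115 (slack 25)
equipment: 200/200 (binding)
By complementary slackness, a constraint with positive slack has shadow price 0 → crew, stone.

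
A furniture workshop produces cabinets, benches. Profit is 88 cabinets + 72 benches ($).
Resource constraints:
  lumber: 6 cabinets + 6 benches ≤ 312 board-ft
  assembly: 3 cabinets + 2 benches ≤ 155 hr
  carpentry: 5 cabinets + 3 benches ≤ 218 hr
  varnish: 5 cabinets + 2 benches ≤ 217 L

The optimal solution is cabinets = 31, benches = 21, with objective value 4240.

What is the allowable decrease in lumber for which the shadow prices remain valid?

48

Binding constraints: lumber, carpentry. The basis is B = [[6,6],[5,3]] with det -12.
Per unit decrease in lumber, x* moves by d = (0.25, -0.4167).
The basis stays optimal until varnish becomes binding; allowable decrease = 48 board-ft.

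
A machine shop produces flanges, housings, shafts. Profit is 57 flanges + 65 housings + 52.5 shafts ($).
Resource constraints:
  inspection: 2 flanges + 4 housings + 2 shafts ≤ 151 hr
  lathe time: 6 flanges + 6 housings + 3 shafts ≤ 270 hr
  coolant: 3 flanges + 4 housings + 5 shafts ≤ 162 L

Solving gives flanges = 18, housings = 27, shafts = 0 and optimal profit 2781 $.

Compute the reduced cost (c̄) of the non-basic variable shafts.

Check each constraint at x*: inspection 144/151 (slack 7); lathe time 270/270 (tight); coolant 162/162 (tight).
Since inspection is not tight, its dual is 0.
From A_Bᵀ y = c: 6·y_lathe time + 3·y_coolant = 57; 6·y_lathe time + 4·y_coolant = 65.
→ y_lathe time = 5.5 and y_coolant = 8.
Reduced cost of shafts: c₃ − yᵀa₃ = 52.5 − (5.5·3 + 8·5) = 52.5 − 56.5 = -4.

-4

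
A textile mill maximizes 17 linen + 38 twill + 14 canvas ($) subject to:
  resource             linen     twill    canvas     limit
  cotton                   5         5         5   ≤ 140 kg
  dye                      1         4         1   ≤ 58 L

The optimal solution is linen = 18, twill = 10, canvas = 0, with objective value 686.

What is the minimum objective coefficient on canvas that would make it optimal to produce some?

17

Both cotton and dye are binding at x*.
The binding rows give the dual system: 5·y_cotton + 1·y_dye = 17 and 5·y_cotton + 4·y_dye = 38.
Solving: y_cotton = 2, y_dye = 7.
canvas enters the basis when its profit ≥ yᵀa₃ = 2·5 + 7·1 = 17.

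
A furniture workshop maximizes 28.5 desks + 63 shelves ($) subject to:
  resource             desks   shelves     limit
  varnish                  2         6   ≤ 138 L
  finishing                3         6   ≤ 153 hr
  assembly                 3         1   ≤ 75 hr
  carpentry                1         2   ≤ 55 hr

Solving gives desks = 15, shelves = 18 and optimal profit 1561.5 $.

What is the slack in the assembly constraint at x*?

12

assembly used = 3·15 + 1·18 = 63; slack = 75 − 63 = 12.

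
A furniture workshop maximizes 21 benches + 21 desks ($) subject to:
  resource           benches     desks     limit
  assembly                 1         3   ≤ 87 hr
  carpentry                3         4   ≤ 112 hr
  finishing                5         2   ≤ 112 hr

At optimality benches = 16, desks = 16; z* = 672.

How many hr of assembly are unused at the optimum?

23

assembly used = 1·16 + 3·16 = 64; slack = 87 − 64 = 23.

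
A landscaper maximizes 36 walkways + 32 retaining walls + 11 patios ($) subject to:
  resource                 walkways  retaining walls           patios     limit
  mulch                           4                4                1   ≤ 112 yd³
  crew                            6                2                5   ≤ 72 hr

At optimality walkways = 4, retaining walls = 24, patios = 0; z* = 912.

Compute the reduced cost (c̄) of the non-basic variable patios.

-1.5

Check each constraint at x*: mulch 112/112 (tight); crew 72/72 (tight).
From A_Bᵀ y = c: 4·y_mulch + 6·y_crew = 36; 4·y_mulch + 2·y_crew = 32.
This yields shadow prices y_mulch = 7.5, y_crew = 1.
Reduced cost of patios: c₃ − yᵀa₃ = 11 − (7.5·1 + 1·5) = 11 − 12.5 = -1.5.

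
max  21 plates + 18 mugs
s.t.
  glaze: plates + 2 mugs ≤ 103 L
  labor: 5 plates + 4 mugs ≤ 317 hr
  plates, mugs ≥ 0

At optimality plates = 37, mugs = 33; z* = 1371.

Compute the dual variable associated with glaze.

At the optimum: glaze uses 103 of 103 (binding); labor uses 317 of 317 (binding).
The binding rows give the dual system: 1·y_glaze + 5·y_labor = 21 and 2·y_glaze + 4·y_labor = 18.
Solving: y_glaze = 1, y_labor = 4.
Shadow price of glaze = 1.

1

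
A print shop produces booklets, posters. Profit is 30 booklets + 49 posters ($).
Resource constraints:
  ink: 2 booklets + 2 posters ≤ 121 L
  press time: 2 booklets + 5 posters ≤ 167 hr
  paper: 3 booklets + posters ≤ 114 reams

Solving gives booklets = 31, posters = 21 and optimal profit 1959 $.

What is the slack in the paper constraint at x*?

paper used = 3·31 + 1·21 = 114; slack = 114 − 114 = 0.

0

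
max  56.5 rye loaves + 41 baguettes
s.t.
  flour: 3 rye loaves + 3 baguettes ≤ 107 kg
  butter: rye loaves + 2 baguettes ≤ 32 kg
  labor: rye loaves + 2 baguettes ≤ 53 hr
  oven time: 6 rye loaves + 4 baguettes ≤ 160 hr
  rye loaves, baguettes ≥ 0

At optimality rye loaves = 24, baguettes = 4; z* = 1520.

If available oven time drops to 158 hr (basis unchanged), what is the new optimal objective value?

1502

At the optimum: flour uses 84 of 107 (slack = 23); butter uses 32 of 32 (binding); labor uses 32 of 53 (slack = 21); oven time uses 160 of 160 (binding).
Slack constraints have shadow price 0 (complementary slackness).
Dual feasibility on the basic columns requires 1·y_butter + 6·y_oven time = 56.5, 2·y_butter + 4·y_oven time = 41.
This yields shadow prices y_butter = 2.5, y_oven time = 9.
Δz = y_oven time·Δb = 9 × (-2) = -18, so new z* = 1520 − 18 = 1502.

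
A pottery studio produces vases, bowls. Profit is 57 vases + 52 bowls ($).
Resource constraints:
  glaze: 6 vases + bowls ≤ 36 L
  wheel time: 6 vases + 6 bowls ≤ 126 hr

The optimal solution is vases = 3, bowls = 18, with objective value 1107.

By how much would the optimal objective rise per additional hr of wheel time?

Both glaze and wheel time are binding at x*.
Dual feasibility on the basic columns requires 6·y_glaze + 6·y_wheel time = 57, 1·y_glaze + 6·y_wheel time = 52.
→ y_glaze = 1 and y_wheel time = 8.5.
Shadow price of wheel time = 8.5.

8.5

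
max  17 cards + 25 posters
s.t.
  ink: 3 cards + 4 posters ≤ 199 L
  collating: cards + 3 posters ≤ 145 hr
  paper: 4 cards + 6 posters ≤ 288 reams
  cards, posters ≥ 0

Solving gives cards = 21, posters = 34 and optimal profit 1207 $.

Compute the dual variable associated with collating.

0

Check each constraint at x*: ink 199/199 (tight); collating 123/145 (slack 22); paper 288/288 (tight).
Slack constraints have shadow price 0 (complementary slackness).
Dual feasibility on the basic columns requires 3·y_ink + 4·y_paper = 17, 4·y_ink + 6·y_paper = 25.
This yields shadow prices y_ink = 1, y_paper = 3.5.
Shadow price of collating = 0.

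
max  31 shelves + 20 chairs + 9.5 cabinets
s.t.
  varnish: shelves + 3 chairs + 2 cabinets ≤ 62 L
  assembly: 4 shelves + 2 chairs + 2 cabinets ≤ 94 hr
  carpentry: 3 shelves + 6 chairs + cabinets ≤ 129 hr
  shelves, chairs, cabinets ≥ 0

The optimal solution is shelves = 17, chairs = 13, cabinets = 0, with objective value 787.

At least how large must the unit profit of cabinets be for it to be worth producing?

15

Binding: assembly and carpentry. Non-binding: varnish (6 unused).
Since varnish is not tight, its dual is 0.
From A_Bᵀ y = c: 4·y_assembly + 3·y_carpentry = 31; 2·y_assembly + 6·y_carpentry = 20.
This yields shadow prices y_assembly = 7, y_carpentry = 1.
cabinets enters the basis when its profit ≥ yᵀa₃ = 7·2 + 1·1 = 15.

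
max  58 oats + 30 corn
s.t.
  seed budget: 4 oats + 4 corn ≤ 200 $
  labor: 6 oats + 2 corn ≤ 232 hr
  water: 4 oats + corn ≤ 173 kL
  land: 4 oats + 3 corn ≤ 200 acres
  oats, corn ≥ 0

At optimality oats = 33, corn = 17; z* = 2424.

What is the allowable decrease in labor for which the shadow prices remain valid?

Binding constraints: seed budget, labor. The basis is B = [[4,4],[6,2]] with det -16.
Per unit decrease in labor, x* moves by d = (-0.25, 0.25).
The basis stays optimal until oats reaches 0; allowable decrease = 132 hr.

132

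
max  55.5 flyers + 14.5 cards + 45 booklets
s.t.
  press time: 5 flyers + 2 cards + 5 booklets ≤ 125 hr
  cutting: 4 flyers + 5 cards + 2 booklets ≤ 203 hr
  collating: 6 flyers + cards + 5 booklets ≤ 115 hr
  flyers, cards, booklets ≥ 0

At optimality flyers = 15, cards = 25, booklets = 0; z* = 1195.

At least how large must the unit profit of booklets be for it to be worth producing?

50

Binding: press time and collating. Non-binding: cutting (18 unused).
Slack constraints have shadow price 0 (complementary slackness).
From A_Bᵀ y = c: 5·y_press time + 6·y_collating = 55.5; 2·y_press time + 1·y_collating = 14.5.
→ y_press time = 4.5 and y_collating = 5.5.
booklets enters the basis when its profit ≥ yᵀa₃ = 4.5·5 + 5.5·5 = 50.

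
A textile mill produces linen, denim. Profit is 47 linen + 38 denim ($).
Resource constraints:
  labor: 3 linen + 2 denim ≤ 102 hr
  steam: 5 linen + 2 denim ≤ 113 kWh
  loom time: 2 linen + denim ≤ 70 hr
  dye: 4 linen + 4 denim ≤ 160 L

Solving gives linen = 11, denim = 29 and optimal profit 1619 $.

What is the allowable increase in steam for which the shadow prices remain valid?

33

Binding constraints: steam, dye. The basis is B = [[5,2],[4,4]] with det 12.
Per unit increase in steam, x* moves by d = (0.3333, -0.3333).
The basis stays optimal until labor becomes binding; allowable increase = 33 kWh.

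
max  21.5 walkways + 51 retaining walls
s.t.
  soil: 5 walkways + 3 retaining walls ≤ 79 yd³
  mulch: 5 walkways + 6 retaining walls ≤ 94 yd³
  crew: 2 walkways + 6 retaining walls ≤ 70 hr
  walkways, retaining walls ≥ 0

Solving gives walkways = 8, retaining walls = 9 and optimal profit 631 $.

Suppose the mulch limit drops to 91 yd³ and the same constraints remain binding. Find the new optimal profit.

Binding: mulch and crew. Non-binding: soil (12 unused).
Since soil is not tight, its dual is 0.
From A_Bᵀ y = c: 5·y_mulch + 2·y_crew = 21.5; 6·y_mulch + 6·y_crew = 51.
This yields shadow prices y_mulch = 1.5, y_crew = 7.
Δz = y_mulch·Δb = 1.5 × (-3) = -4.5, so new z* = 631 − 4.5 = 626.5.

626.5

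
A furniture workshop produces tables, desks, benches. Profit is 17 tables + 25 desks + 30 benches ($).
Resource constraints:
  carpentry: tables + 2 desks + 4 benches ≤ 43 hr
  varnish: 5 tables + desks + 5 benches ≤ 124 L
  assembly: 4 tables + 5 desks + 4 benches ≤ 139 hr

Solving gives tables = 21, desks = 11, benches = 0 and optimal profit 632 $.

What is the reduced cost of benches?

-2

At the optimum: carpentry uses 43 of 43 (binding); varnish uses 116 of 124 (slack = 8); assembly uses 139 of 139 (binding).
Slack constraints have shadow price 0 (complementary slackness).
Dual feasibility on the basic columns requires 1·y_carpentry + 4·y_assembly = 17, 2·y_carpentry + 5·y_assembly = 25.
Solving: y_carpentry = 5, y_assembly = 3.
Reduced cost of benches: c₃ − yᵀa₃ = 30 − (5·4 + 3·4) = 30 − 32 = -2.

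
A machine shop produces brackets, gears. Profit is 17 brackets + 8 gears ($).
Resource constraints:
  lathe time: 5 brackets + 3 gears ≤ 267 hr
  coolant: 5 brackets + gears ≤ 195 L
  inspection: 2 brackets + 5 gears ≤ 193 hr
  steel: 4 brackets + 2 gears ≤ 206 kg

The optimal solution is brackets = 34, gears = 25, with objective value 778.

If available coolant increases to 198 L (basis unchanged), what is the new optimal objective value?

787

Check each constraint at x*: lathe time 245/267 (slack 22); coolant 195/195 (tight); inspection 193/193 (tight); steel 186/206 (slack 20).
By complementary slackness, y = 0 for the non-binding constraints.
The binding rows give the dual system: 5·y_coolant + 2·y_inspection = 17 and 1·y_coolant + 5·y_inspection = 8.
→ y_coolant = 3 and y_inspection = 1.
Δz = y_coolant·Δb = 3 × (3) = 9, so new z* = 778 + 9 = 787.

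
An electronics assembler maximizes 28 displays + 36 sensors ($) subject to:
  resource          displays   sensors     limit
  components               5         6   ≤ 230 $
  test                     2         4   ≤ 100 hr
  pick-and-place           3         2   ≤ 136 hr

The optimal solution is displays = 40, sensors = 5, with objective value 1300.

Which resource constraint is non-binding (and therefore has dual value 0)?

components: 230/230 (binding)
test: 100/100 (binding)
pick-and-place: 130/136 (slack 6)
By complementary slackness, a constraint with positive slack has shadow price 0 → pick-and-place.

pick-and-place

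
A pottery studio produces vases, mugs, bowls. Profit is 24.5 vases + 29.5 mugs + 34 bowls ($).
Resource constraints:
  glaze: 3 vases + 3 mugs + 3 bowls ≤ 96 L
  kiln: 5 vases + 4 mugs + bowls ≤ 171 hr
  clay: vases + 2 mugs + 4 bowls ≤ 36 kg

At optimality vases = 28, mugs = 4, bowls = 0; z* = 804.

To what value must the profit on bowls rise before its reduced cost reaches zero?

39.5

At the optimum: glaze uses 96 of 96 (binding); kiln uses 156 of 171 (slack = 15); clay uses 36 of 36 (binding).
By complementary slackness, y = 0 for the non-binding constraint.
The binding rows give the dual system: 3·y_glaze + 1·y_clay = 24.5 and 3·y_glaze + 2·y_clay = 29.5.
This yields shadow prices y_glaze = 6.5, y_clay = 5.
bowls enters the basis when its profit ≥ yᵀa₃ = 6.5·3 + 5·4 = 39.5.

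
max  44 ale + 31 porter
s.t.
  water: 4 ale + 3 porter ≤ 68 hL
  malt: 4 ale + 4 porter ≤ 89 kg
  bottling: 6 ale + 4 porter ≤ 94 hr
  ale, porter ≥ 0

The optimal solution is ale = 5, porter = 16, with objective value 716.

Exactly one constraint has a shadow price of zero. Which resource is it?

water: 68/68 (binding)
malt: 84/89 (slack 5)
bottling: 94/94 (binding)
By complementary slackness, a constraint with positive slack has shadow price 0 → malt.

malt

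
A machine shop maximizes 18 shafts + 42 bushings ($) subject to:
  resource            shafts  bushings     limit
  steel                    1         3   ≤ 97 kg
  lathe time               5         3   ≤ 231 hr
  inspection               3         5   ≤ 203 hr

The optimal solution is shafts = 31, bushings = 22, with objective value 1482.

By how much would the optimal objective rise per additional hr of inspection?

Check each constraint at x*: steel 97/97 (tight); lathe time 221/231 (slack 10); inspection 203/203 (tight).
By complementary slackness, y = 0 for the non-binding constraint.
Dual feasibility on the basic columns requires 1·y_steel + 3·y_inspection = 18, 3·y_steel + 5·y_inspection = 42.
→ y_steel = 9 and y_inspection = 3.
Shadow price of inspection = 3.

3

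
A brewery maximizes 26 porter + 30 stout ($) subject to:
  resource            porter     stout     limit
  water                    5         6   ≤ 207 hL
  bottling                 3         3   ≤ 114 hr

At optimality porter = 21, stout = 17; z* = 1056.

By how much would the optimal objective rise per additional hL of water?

4

Both water and bottling are binding at x*.
The binding rows give the dual system: 5·y_water + 3·y_bottling = 26 and 6·y_water + 3·y_bottling = 30.
This yields shadow prices y_water = 4, y_bottling = 2.
Shadow price of water = 4.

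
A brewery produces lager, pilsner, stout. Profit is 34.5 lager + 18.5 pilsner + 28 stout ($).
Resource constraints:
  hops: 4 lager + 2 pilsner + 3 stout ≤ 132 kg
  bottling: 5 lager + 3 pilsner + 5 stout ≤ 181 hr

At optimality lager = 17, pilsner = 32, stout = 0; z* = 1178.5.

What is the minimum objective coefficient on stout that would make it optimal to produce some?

29

At the optimum: hops uses 132 of 132 (binding); bottling uses 181 of 181 (binding).
The binding rows give the dual system: 4·y_hops + 5·y_bottling = 34.5 and 2·y_hops + 3·y_bottling = 18.5.
This yields shadow prices y_hops = 5.5, y_bottling = 2.5.
stout enters the basis when its profit ≥ yᵀa₃ = 5.5·3 + 2.5·5 = 29.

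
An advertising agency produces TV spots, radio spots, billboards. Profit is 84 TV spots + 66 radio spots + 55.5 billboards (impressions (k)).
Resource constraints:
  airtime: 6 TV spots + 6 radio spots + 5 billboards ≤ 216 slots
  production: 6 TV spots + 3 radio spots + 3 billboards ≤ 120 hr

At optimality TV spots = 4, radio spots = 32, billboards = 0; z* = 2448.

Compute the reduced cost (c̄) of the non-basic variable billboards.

-2.5

At the optimum: airtime uses 216 of 216 (binding); production uses 120 of 120 (binding).
The binding rows give the dual system: 6·y_airtime + 6·y_production = 84 and 6·y_airtime + 3·y_production = 66.
→ y_airtime = 8 and y_production = 6.
Reduced cost of billboards: c₃ − yᵀa₃ = 55.5 − (8·5 + 6·3) = 55.5 − 58 = -2.5.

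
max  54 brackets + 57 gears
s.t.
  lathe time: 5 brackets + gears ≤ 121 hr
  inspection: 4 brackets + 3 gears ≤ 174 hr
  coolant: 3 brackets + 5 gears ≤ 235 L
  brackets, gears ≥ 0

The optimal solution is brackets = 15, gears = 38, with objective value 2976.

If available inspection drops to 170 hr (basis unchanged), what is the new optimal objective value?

2940

Binding: inspection and coolant. Non-binding: lathe time (8 unused).
Since lathe time is not tight, its dual is 0.
Dual feasibility on the basic columns requires 4·y_inspection + 3·y_coolant = 54, 3·y_inspection + 5·y_coolant = 57.
Solving: y_inspection = 9, y_coolant = 6.
Δz = y_inspection·Δb = 9 × (-4) = -36, so new z* = 2976 − 36 = 2940.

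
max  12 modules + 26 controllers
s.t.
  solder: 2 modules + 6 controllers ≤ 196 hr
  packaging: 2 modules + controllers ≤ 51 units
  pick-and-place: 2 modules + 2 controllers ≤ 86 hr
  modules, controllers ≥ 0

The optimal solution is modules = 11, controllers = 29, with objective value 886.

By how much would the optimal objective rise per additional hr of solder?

At the optimum: solder uses 196 of 196 (binding); packaging uses 51 of 51 (binding); pick-and-place uses 80 of 86 (slack = 6).
By complementary slackness, y = 0 for the non-binding constraint.
Dual feasibility on the basic columns requires 2·y_solder + 2·y_packaging = 12, 6·y_solder + 1·y_packaging = 26.
Solving: y_solder = 4, y_packaging = 2.
Shadow price of solder = 4.

4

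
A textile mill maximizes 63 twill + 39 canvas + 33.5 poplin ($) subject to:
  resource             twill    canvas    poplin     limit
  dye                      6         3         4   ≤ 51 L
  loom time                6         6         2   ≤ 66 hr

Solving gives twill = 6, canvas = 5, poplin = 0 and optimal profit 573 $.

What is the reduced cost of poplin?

-3.5

Check each constraint at x*: dye 51/51 (tight); loom time 66/66 (tight).
Dual feasibility on the basic columns requires 6·y_dye + 6·y_loom time = 63, 3·y_dye + 6·y_loom time = 39.
This yields shadow prices y_dye = 8, y_loom time = 2.5.
Reduced cost of poplin: c₃ − yᵀa₃ = 33.5 − (8·4 + 2.5·2) = 33.5 − 37 = -3.5.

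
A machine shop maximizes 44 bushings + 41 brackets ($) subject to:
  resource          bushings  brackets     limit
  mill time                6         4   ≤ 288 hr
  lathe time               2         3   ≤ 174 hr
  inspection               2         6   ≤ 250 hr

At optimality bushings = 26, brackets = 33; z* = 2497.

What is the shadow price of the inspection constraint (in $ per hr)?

2.5

Binding: mill time and inspection. Non-binding: lathe time (23 unused).
Since lathe time is not tight, its dual is 0.
The binding rows give the dual system: 6·y_mill time + 2·y_inspection = 44 and 4·y_mill time + 6·y_inspection = 41.
Solving: y_mill time = 6.5, y_inspection = 2.5.
Shadow price of inspection = 2.5.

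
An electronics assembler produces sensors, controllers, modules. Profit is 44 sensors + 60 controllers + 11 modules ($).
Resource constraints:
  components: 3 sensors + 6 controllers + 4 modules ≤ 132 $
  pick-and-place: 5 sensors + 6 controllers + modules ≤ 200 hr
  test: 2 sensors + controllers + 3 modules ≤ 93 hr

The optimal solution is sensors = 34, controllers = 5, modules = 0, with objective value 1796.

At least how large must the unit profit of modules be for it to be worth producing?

At the optimum: components uses 132 of 132 (binding); pick-and-place uses 200 of 200 (binding); test uses 73 of 93 (slack = 20).
Slack constraints have shadow price 0 (complementary slackness).
The binding rows give the dual system: 3·y_components + 5·y_pick-and-place = 44 and 6·y_components + 6·y_pick-and-place = 60.
This yields shadow prices y_components = 3, y_pick-and-place = 7.
modules enters the basis when its profit ≥ yᵀa₃ = 3·4 + 7·1 = 19.

19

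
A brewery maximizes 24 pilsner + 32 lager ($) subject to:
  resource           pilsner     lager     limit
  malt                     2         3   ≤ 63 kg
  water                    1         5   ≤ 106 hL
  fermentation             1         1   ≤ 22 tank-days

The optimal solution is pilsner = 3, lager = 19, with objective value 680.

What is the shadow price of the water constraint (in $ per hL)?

Check each constraint at x*: malt 63/63 (tight); water 98/106 (slack 8); fermentation 22/22 (tight).
Since water is not tight, its dual is 0.
Dual feasibility on the basic columns requires 2·y_malt + 1·y_fermentation = 24, 3·y_malt + 1·y_fermentation = 32.
This yields shadow prices y_malt = 8, y_fermentation = 8.
Shadow price of water = 0.

0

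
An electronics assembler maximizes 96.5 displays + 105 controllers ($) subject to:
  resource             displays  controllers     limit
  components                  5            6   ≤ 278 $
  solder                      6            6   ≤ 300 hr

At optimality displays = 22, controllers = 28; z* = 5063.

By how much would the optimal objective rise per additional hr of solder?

Check each constraint at x*: components 278/278 (tight); solder 300/300 (tight).
Dual feasibility on the basic columns requires 5·y_components + 6·y_solder = 96.5, 6·y_components + 6·y_solder = 105.
→ y_components = 8.5 and y_solder = 9.
Shadow price of solder = 9.

9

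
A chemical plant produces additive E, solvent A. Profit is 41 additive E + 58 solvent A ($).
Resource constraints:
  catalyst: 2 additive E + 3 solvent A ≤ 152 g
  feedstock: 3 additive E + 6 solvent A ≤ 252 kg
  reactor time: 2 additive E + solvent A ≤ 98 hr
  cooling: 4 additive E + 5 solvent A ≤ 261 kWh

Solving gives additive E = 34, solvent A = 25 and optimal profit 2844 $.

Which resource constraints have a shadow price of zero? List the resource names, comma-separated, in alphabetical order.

catalyst: 143/152 (slack 9)
feedstock: 252/252 (binding)
reactor time: 93/98 (slack 5)
cooling: 261/261 (binding)
By complementary slackness, a constraint with positive slack has shadow price 0 → catalyst, reactor time.

catalyst, reactor time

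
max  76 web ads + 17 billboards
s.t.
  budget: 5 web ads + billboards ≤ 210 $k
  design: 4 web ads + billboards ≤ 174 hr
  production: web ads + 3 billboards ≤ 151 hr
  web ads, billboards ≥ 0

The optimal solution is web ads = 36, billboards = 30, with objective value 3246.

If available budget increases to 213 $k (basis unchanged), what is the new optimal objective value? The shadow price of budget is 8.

3270

Δb = 3, so new z* = 3246 + (8)·(3) = 3246 + 24 = 3270.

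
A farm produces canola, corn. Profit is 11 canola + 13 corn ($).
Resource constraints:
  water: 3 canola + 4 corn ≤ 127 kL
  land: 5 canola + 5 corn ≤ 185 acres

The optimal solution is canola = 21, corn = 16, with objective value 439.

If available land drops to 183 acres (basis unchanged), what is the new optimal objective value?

437

At the optimum: water uses 127 of 127 (binding); land uses 185 of 185 (binding).
Dual feasibility on the basic columns requires 3·y_water + 5·y_land = 11, 4·y_water + 5·y_land = 13.
→ y_water = 2 and y_land = 1.
Δz = y_land·Δb = 1 × (-2) = -2, so new z* = 439 − 2 = 437.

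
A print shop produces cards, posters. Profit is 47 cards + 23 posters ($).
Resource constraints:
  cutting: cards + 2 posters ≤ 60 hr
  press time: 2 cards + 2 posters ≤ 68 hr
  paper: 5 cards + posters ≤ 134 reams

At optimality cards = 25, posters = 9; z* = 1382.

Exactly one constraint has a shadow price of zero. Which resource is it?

cutting

cutting: 43/60 (slack 17)
press time: 68/68 (binding)
paper: 134/134 (binding)
By complementary slackness, a constraint with positive slack has shadow price 0 → cutting.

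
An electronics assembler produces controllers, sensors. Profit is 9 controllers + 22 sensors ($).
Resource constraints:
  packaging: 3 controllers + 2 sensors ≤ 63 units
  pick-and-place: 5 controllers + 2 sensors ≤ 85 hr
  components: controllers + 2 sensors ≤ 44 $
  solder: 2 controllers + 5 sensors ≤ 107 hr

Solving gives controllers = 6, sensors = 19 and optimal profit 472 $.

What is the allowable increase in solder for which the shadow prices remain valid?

3

Binding constraints: components, solder. The basis is B = [[1,2],[2,5]] with det 1.
Per unit increase in solder, x* moves by d = (-2, 1).
The basis stays optimal until controllers reaches 0; allowable increase = 3 hr.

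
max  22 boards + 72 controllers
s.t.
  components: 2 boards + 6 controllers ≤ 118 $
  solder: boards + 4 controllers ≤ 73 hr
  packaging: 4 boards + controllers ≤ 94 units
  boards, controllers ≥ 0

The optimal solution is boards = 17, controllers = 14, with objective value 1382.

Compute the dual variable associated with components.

Check each constraint at x*: components 118/118 (tight); solder 73/73 (tight); packaging 82/94 (slack 12).
Slack constraints have shadow price 0 (complementary slackness).
Dual feasibility on the basic columns requires 2·y_components + 1·y_solder = 22, 6·y_components + 4·y_solder = 72.
Solving: y_components = 8, y_solder = 6.
Shadow price of components = 8.

8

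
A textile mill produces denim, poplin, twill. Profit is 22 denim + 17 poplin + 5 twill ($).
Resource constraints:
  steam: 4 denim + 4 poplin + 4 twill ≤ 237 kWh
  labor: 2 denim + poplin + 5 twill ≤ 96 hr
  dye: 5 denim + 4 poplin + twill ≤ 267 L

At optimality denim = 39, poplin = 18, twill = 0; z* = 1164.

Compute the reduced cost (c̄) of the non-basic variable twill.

Binding: labor and dye. Non-binding: steam (9 unused).
Since steam is not tight, its dual is 0.
Dual feasibility on the basic columns requires 2·y_labor + 5·y_dye = 22, 1·y_labor + 4·y_dye = 17.
Solving: y_labor = 1, y_dye = 4.
Reduced cost of twill: c₃ − yᵀa₃ = 5 − (1·5 + 4·1) = 5 − 9 = -4.

-4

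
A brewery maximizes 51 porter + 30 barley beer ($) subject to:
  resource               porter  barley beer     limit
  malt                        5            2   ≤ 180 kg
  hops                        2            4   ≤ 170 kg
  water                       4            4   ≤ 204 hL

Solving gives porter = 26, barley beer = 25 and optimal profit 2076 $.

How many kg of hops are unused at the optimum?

18

hops used = 2·26 + 4·25 = 152; slack = 170 − 152 = 18.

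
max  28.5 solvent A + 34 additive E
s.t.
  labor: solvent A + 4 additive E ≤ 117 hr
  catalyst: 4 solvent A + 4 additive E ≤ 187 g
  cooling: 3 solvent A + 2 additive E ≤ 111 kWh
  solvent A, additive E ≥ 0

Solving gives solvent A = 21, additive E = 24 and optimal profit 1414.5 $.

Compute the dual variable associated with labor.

At the optimum: labor uses 117 of 117 (binding); catalyst uses 180 of 187 (slack = 7); cooling uses 111 of 111 (binding).
By complementary slackness, y = 0 for the non-binding constraint.
The binding rows give the dual system: 1·y_labor + 3·y_cooling = 28.5 and 4·y_labor + 2·y_cooling = 34.
This yields shadow prices y_labor = 4.5, y_cooling = 8.
Shadow price of labor = 4.5.

4.5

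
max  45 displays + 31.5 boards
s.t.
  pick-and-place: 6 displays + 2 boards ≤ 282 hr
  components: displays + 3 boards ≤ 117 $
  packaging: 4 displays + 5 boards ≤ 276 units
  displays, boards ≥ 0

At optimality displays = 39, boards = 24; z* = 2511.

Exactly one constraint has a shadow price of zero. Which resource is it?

pick-and-place: 282/282 (binding)
components: 111/117 (slack 6)
packaging: 276/276 (binding)
By complementary slackness, a constraint with positive slack has shadow price 0 → components.

components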